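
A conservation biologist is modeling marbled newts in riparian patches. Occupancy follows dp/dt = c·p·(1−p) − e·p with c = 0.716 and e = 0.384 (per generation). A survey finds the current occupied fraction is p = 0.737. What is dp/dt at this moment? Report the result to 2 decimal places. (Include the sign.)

Colonization term: c·p·(1−p) = 0.716×0.737×0.2630 = 0.13878.
Extinction term: e·p = 0.28301.
dp/dt = 0.13878 − 0.28301 = -0.14423.

-0.14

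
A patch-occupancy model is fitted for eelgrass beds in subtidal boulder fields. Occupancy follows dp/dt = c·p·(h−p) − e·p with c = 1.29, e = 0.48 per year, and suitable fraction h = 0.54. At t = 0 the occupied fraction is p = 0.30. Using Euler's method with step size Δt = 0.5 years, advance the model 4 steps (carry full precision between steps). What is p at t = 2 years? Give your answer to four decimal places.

0.2297

Update rule: p ← p + [c·p·(h−p) − e·p]·Δt with Δt = 0.5.
  1  |  dp/dt·Δt = -0.025560  |  p_1 = 0.274440
  2  |  dp/dt·Δt = -0.018858  |  p_2 = 0.255582
  3  |  dp/dt·Δt = -0.014453  |  p_3 = 0.241129
  4  |  dp/dt·Δt = -0.011388  |  p_4 = 0.229741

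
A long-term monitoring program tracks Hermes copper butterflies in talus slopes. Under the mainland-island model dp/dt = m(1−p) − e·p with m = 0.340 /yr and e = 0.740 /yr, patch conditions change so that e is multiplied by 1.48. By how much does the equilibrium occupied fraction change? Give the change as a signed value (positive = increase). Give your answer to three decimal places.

-0.078

Before: p* = 0.340/(0.340+0.740) = 0.3148.
After: m = 0.34, e = 1.0952; p* = 0.34/1.4352 = 0.2369.
Δp* = 0.2369 − 0.3148 = -0.0779.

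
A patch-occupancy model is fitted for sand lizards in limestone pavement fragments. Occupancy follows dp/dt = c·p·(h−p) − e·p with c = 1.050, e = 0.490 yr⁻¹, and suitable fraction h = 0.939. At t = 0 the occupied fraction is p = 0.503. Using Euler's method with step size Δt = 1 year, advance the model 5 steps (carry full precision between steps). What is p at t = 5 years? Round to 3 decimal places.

0.473

Update rule: p ← p + [c·p·(h−p) − e·p]·Δt with Δt = 1.
p: 0.50300 → 0.48680  (Δp = -0.01620)
p: 0.48680 → 0.47941  (Δp = -0.00740)
p: 0.47941 → 0.47585  (Δp = -0.00356)
p: 0.47585 → 0.47409  (Δp = -0.00176)
p: 0.47409 → 0.47322  (Δp = -0.00088)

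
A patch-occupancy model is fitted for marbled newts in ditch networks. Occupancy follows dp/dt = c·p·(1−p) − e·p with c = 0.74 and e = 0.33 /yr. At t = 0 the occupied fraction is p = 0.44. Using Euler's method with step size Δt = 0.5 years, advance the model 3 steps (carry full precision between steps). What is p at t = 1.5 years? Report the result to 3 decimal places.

0.489

Update rule: p ← p + [c·p·(1−p) − e·p]·Δt with Δt = 0.5.
step 1: Δp = +0.01857, p = 0.45857
step 2: Δp = +0.01620, p = 0.47477
step 3: Δp = +0.01393, p = 0.48870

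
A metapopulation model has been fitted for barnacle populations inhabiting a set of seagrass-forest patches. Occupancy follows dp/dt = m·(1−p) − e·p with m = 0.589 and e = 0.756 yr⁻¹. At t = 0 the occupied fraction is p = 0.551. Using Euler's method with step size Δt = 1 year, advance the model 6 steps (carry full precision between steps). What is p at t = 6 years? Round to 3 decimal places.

0.438

Update rule: p ← p + [m·(1−p) − e·p]·Δt with Δt = 1.
step 1: Δp = -0.15210, p = 0.39890
step 2: Δp = +0.05247, p = 0.45138
step 3: Δp = -0.01810, p = 0.43327
step 4: Δp = +0.00625, p = 0.43952
step 5: Δp = -0.00215, p = 0.43737
step 6: Δp = +0.00074, p = 0.43811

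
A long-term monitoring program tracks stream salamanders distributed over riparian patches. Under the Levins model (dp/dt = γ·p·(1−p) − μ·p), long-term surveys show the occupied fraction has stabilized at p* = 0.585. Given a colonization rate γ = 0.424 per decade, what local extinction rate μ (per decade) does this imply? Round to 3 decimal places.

0.176

At equilibrium γ(1−p*) = μ.
μ = 0.424 × (1 − 0.585) = 0.424 × 0.4150 = 0.1760.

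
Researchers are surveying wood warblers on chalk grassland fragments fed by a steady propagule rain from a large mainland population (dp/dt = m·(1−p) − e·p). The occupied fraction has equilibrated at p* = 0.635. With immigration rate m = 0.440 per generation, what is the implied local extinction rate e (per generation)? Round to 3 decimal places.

At equilibrium m(1−p*) = e·p*, so e = m(1−p*)/p*.
e = 0.440 × 0.3650 / 0.635 = 0.2529.

0.253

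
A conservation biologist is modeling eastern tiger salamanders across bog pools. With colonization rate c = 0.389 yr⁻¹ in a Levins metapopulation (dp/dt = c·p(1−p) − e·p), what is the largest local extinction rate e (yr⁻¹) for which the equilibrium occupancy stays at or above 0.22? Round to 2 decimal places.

1 − e/c ≥ 0.22 ⇒ e ≤ c(1 − 0.22) = 0.389 × 0.7800.
e_max = 0.3034.

0.30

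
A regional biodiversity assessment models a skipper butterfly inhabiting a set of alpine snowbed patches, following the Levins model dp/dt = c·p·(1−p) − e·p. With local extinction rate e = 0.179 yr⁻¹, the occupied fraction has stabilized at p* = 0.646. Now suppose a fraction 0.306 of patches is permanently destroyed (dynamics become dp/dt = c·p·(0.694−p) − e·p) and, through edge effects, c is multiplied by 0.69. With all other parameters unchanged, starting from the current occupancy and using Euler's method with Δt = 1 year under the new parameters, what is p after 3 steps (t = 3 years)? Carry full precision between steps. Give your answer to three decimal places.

Balance c(1−p*) = e gives c = e/(1 − 0.64600) = 0.179/0.35400 = 0.50565.
Starting from p₀ = 0.64600; update p ← p + (dp/dt)·Δt with the new parameters.
  1  |  dp/dt·Δt = -0.104815  |  p_1 = 0.541185
  2  |  dp/dt·Δt = -0.068018  |  p_2 = 0.473167
  3  |  dp/dt·Δt = -0.048240  |  p_3 = 0.424927

0.425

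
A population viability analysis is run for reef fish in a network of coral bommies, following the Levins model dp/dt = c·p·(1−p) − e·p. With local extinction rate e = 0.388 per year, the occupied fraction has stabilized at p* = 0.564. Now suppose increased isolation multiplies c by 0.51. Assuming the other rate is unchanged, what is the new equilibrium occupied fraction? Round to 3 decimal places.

Balance c(1−p*) = e gives c = e/(1 − 0.56400) = 0.388/0.43600 = 0.88991.
New p* = 1 − e/c = 1 − 0.38800/0.45385 = 0.14509.

0.145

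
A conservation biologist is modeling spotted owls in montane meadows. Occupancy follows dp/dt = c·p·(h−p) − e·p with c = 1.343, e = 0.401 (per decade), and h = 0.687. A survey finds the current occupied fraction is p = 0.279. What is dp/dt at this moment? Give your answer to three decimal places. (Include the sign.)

Colonization term: c·p·(h−p) = 1.343×0.279×0.4080 = 0.15288.
Extinction term: e·p = 0.11188.
dp/dt = 0.15288 − 0.11188 = 0.04100.

0.041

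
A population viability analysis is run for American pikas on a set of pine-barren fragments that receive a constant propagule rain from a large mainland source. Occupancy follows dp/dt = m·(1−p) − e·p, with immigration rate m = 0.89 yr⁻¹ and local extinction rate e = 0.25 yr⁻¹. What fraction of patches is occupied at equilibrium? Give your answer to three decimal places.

0.781

Setting dp/dt = 0: m − m·p* = e·p*, so m = (m+e)·p*.
p* = m/(m+e) = 0.89/(0.89+0.25) = 0.89/1.1400 = 0.7807.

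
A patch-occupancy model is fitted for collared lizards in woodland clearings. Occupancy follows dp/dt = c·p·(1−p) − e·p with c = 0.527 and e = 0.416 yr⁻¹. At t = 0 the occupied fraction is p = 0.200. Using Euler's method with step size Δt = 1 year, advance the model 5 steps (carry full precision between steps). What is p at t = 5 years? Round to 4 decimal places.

0.2046

Update rule: p ← p + [c·p·(1−p) − e·p]·Δt with Δt = 1.
step 1: Δp = +0.00112, p = 0.20112
step 2: Δp = +0.00101, p = 0.20213
step 3: Δp = +0.00091, p = 0.20303
step 4: Δp = +0.00081, p = 0.20385
step 5: Δp = +0.00073, p = 0.20457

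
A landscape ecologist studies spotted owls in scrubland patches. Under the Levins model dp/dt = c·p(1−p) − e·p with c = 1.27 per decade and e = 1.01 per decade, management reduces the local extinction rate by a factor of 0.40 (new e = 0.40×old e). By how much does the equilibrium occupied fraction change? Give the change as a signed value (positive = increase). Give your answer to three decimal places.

Before: p* = 1 − 1.01/1.27 = 0.2047.
After the change, c = 1.27, e = 0.404, so p* = 1 − 0.404/1.27 = 0.6819.
Δp* = 0.6819 − 0.2047 = +0.4772.

0.477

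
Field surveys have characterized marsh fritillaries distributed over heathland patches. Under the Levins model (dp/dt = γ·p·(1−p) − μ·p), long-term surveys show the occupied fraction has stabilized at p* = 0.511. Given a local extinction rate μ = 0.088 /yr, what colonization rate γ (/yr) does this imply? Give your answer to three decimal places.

0.180

At equilibrium γ(1−p*) = μ, so γ = μ/(1−p*).
γ = 0.088/(1 − 0.511) = 0.088/0.4890 = 0.1800.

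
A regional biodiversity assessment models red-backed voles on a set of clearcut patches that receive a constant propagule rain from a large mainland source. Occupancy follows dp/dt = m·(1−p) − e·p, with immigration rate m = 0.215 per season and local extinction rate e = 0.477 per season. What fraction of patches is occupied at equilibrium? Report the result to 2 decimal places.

Setting dp/dt = 0: m − m·p* = e·p*, so m = (m+e)·p*.
p* = m/(m+e) = 0.215/(0.215+0.477) = 0.215/0.6920 = 0.3107.

0.31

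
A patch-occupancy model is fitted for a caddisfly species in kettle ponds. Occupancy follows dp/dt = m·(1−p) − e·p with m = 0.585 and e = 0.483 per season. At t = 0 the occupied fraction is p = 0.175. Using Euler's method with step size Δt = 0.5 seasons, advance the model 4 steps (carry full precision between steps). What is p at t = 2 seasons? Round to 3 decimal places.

0.530

Update rule: p ← p + [m·(1−p) − e·p]·Δt with Δt = 0.5.
p: 0.17500 → 0.37405  (Δp = +0.19905)
p: 0.37405 → 0.46681  (Δp = +0.09276)
p: 0.46681 → 0.51003  (Δp = +0.04322)
p: 0.51003 → 0.53018  (Δp = +0.02014)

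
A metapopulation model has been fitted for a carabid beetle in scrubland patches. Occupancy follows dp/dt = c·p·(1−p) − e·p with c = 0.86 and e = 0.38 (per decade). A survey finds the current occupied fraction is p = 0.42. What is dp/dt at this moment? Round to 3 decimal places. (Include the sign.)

0.050

Colonization term: c·p·(1−p) = 0.86×0.42×0.5800 = 0.20950.
Extinction term: e·p = 0.15960.
dp/dt = 0.20950 − 0.15960 = 0.04990.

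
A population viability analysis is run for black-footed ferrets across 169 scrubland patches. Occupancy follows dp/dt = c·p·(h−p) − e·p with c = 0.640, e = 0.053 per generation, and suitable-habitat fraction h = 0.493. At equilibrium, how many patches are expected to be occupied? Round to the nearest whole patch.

p* = h − e/c = 0.493 − 0.0828 = 0.4102.
Expected occupied patches = N × p* = 169 × 0.4102 = 69.32 ≈ 69.

69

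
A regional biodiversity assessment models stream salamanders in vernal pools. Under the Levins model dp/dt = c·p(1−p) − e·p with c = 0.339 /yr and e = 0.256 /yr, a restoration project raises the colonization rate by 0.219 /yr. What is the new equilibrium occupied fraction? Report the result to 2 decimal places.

0.54

Before: p* = 1 − 0.256/0.339 = 0.2448.
After the change, c = 0.558, e = 0.256, so p* = 1 − 0.256/0.558 = 0.5412.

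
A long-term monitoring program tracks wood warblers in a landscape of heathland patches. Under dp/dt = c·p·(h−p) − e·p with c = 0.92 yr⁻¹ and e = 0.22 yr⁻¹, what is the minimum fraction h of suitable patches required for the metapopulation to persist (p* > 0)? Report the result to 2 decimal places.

0.24

p* = h − e/c is positive only when h > e/c.
h_min = e/c = 0.22/0.92 = 0.2391.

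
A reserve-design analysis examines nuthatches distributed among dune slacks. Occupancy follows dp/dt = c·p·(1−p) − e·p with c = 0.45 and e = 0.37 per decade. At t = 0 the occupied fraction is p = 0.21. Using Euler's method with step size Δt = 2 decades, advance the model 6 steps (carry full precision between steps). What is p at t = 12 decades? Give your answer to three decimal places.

Update rule: p ← p + [c·p·(1−p) − e·p]·Δt with Δt = 2.
p: 0.21000 → 0.20391  (Δp = -0.00609)
p: 0.20391 → 0.19911  (Δp = -0.00480)
p: 0.19911 → 0.19529  (Δp = -0.00382)
p: 0.19529 → 0.19221  (Δp = -0.00308)
p: 0.19221 → 0.18972  (Δp = -0.00250)
p: 0.18972 → 0.18768  (Δp = -0.00204)

0.188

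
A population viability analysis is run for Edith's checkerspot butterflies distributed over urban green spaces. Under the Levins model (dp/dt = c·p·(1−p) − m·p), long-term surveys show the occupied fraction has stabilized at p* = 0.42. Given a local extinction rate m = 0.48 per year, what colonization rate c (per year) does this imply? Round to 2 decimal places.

0.83

At equilibrium c(1−p*) = m, so c = m/(1−p*).
c = 0.48/(1 − 0.42) = 0.48/0.5800 = 0.8276.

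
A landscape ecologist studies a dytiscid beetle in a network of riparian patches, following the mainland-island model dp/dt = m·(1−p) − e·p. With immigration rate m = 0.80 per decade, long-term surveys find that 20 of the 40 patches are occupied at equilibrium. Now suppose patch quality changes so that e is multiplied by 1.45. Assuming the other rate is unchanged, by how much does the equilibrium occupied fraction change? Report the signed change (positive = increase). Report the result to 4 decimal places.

Observed p* = 20/40 = 0.50000.
Balance m(1−p*) = e·p* gives e = m(1−p*)/p* = 0.80×0.50000/0.50000 = 0.80000.
New p* = m/(m+e) = 0.80000/(0.80000+1.16000) = 0.40816.
Δp* = 0.40816 − 0.50000 = -0.09184.

-0.0918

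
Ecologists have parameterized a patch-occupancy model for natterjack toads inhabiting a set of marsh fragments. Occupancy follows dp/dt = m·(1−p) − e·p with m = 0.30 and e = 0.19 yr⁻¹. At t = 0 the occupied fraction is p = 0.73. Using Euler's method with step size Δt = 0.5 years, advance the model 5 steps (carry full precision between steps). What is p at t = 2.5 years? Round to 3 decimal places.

Update rule: p ← p + [m·(1−p) − e·p]·Δt with Δt = 0.5.
t = 0.5: p = 0.73000 + (-0.02885) = 0.70115
t = 1: p = 0.70115 + (-0.02178) = 0.67937
t = 1.5: p = 0.67937 + (-0.01645) = 0.66292
t = 2: p = 0.66292 + (-0.01242) = 0.65051
t = 2.5: p = 0.65051 + (-0.00937) = 0.64113

0.641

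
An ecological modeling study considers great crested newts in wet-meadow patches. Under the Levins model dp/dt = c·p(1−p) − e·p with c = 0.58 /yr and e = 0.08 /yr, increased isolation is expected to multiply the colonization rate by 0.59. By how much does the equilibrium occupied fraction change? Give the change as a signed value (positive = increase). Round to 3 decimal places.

Before: p* = 1 − 0.08/0.58 = 0.8621.
After the change, c = 0.3422, e = 0.08, so p* = 1 − 0.08/0.3422 = 0.7662.
Δp* = 0.7662 − 0.8621 = -0.0959.

-0.096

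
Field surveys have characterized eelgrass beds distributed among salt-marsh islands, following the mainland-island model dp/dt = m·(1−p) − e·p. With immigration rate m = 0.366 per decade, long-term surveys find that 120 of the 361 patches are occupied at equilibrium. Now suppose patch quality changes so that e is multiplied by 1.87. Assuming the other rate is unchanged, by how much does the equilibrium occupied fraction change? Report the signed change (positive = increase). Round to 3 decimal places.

-0.122

Observed p* = 120/361 = 0.33241.
Balance m(1−p*) = e·p* gives e = m(1−p*)/p* = 0.366×0.66759/0.33241 = 0.73505.
New p* = m/(m+e) = 0.36600/(0.36600+1.37454) = 0.21028.
Δp* = 0.21028 − 0.33241 = -0.12213.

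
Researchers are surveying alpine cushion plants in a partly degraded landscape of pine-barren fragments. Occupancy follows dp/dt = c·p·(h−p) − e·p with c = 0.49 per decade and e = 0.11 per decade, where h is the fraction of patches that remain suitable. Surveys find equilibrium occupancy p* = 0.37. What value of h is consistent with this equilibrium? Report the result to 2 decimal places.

At equilibrium c(h−p*) = e, so h = p* + e/c.
h = 0.37 + 0.11/0.49 = 0.37 + 0.2245 = 0.5945.

0.59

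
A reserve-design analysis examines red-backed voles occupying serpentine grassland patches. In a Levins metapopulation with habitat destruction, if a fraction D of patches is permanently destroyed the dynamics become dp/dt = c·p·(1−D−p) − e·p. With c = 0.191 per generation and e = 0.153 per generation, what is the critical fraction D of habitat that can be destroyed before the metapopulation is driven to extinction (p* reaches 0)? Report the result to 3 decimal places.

The nontrivial equilibrium is p* = (1−D) − e/c; extinction occurs when this hits zero.
So D_crit = 1 − e/c = 1 − 0.153/0.191 = 1 − 0.8010 = 0.1990.
Note this equals the original equilibrium occupancy — the Levins extinction-debt result.

0.199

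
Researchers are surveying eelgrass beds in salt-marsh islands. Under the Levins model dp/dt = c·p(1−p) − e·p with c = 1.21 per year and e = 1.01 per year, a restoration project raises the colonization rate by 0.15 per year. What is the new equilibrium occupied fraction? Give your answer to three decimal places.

0.257

Before: p* = 1 − 1.01/1.21 = 0.1653.
After the change, c = 1.36, e = 1.01, so p* = 1 − 1.01/1.36 = 0.2574.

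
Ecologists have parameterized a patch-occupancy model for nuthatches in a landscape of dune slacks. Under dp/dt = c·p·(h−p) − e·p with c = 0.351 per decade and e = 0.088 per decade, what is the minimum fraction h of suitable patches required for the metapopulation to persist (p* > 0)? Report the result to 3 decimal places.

p* = h − e/c is positive only when h > e/c.
h_min = e/c = 0.088/0.351 = 0.2507.

0.251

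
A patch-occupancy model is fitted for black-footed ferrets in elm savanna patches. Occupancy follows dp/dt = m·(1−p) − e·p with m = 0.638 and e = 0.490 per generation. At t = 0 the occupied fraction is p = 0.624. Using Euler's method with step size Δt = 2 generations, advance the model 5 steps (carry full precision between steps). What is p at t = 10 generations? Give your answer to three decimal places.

Update rule: p ← p + [m·(1−p) − e·p]·Δt with Δt = 2.
p: 0.62400 → 0.49226  (Δp = -0.13174)
p: 0.49226 → 0.65773  (Δp = +0.16547)
p: 0.65773 → 0.44990  (Δp = -0.20783)
p: 0.44990 → 0.71093  (Δp = +0.26104)
p: 0.71093 → 0.38307  (Δp = -0.32786)

0.383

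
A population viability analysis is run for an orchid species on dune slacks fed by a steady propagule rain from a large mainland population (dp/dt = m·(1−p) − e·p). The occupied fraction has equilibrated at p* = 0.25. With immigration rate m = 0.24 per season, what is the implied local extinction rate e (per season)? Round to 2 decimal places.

0.72

At equilibrium m(1−p*) = e·p*, so e = m(1−p*)/p*.
e = 0.24 × 0.7500 / 0.25 = 0.7200.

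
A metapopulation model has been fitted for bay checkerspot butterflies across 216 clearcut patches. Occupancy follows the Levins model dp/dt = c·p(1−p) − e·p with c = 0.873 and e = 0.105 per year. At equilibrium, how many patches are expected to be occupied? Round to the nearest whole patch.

p* = 1 − e/c = 1 − 0.105/0.873 = 0.8797.
Expected occupied patches = N × p* = 216 × 0.8797 = 190.02 ≈ 190.

190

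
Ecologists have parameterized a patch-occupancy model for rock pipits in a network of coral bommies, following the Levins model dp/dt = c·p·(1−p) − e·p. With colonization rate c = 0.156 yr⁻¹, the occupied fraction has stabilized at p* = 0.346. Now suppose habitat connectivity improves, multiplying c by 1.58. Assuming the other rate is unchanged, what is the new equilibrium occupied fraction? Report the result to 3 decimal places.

Balance c(1−p*) = e gives e = 0.156×(1 − 0.34600) = 0.10202.
New p* = 1 − e/c = 1 − 0.10202/0.24648 = 0.58609.

0.586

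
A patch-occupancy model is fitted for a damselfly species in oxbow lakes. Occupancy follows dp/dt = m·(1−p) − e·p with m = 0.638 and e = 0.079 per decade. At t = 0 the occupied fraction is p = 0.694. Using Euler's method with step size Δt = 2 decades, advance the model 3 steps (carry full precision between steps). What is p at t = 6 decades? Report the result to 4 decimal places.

Update rule: p ← p + [m·(1−p) − e·p]·Δt with Δt = 2.
p: 0.69400 → 0.97480  (Δp = +0.28080)
p: 0.97480 → 0.85294  (Δp = -0.12187)
p: 0.85294 → 0.90583  (Δp = +0.05289)

0.9058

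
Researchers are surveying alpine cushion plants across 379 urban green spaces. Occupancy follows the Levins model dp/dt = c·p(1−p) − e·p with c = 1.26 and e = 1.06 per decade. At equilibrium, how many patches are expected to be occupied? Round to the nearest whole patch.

60

p* = 1 − e/c = 1 − 1.06/1.26 = 0.1587.
Expected occupied patches = N × p* = 379 × 0.1587 = 60.16 ≈ 60.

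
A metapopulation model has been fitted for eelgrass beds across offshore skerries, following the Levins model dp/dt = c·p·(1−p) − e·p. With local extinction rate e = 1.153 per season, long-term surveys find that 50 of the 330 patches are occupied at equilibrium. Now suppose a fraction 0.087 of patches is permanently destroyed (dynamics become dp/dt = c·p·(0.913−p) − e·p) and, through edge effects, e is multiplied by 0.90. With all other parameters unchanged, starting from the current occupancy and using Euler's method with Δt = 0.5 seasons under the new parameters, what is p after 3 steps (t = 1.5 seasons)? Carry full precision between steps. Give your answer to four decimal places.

0.1509

Observed p* = 50/330 = 0.15152.
Balance c(1−p*) = e gives c = e/(1 − 0.15152) = 1.153/0.84848 = 1.35889.
Starting from p₀ = 0.15152; update p ← p + (dp/dt)·Δt with the new parameters.
  1  |  dp/dt·Δt = -0.000221  |  p_1 = 0.151294
  2  |  dp/dt·Δt = -0.000198  |  p_2 = 0.151095
  3  |  dp/dt·Δt = -0.000178  |  p_3 = 0.150917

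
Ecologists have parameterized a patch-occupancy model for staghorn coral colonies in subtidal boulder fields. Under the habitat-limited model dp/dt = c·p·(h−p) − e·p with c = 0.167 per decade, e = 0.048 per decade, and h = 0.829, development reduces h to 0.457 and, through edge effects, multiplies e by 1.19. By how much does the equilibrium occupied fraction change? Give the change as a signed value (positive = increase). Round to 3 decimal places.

-0.427

Before: p* = h − e/c = 0.829 − 0.048/0.167 = 0.829 − 0.2874 = 0.5416.
After: c = 0.167, e = 0.05712, h = 0.457; p* = 0.457 − 0.05712/0.167 = 0.1150.
Δp* = 0.1150 − 0.5416 = -0.4266.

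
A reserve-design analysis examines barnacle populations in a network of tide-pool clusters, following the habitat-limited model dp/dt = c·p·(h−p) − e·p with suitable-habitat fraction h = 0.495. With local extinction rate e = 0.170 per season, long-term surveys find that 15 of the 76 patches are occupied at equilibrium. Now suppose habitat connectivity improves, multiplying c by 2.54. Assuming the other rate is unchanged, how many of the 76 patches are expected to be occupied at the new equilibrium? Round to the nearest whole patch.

Observed p* = 15/76 = 0.19737.
Balance c(h−p*) = e gives c = e/(0.495 − 0.19737) = 0.170/0.29763 = 0.57118.
New p* = 0.495 − e/c = 0.495 − 0.17000/1.45080 = 0.37782.
Expected occupied = 76 × 0.37782 = 28.71 ≈ 29.

29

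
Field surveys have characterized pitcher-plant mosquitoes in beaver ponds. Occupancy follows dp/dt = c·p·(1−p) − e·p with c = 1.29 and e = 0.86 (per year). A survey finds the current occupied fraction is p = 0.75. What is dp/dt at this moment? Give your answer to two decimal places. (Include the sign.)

-0.40

Colonization term: c·p·(1−p) = 1.29×0.75×0.2500 = 0.24188.
Extinction term: e·p = 0.64500.
dp/dt = 0.24188 − 0.64500 = -0.40313.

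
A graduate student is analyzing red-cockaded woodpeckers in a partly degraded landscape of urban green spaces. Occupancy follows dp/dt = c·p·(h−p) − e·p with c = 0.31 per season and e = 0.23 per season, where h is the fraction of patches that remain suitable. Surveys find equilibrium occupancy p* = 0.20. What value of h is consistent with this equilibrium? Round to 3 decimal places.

At equilibrium c(h−p*) = e, so h = p* + e/c.
h = 0.20 + 0.23/0.31 = 0.20 + 0.7419 = 0.9419.

0.942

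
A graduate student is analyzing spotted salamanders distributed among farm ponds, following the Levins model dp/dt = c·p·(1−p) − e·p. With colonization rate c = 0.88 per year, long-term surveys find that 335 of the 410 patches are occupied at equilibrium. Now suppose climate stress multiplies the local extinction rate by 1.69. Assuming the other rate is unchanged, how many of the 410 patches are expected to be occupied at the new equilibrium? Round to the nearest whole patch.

283

Observed p* = 335/410 = 0.81707.
Balance c(1−p*) = e gives e = 0.88×(1 − 0.81707) = 0.16098.
New p* = 1 − e/c = 1 − 0.27206/0.88000 = 0.69084.
Expected occupied = 410 × 0.69084 = 283.24 ≈ 283.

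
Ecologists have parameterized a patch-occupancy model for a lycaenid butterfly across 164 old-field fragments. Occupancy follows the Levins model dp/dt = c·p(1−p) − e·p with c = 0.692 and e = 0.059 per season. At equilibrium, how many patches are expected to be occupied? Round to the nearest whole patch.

p* = 1 − e/c = 1 − 0.059/0.692 = 0.9147.
Expected occupied patches = N × p* = 164 × 0.9147 = 150.02 ≈ 150.

150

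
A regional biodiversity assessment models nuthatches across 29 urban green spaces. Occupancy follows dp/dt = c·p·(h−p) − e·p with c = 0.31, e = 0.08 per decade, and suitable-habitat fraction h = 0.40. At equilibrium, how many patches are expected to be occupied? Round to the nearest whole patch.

4

p* = h − e/c = 0.40 − 0.2581 = 0.1419.
Expected occupied patches = N × p* = 29 × 0.1419 = 4.12 ≈ 4.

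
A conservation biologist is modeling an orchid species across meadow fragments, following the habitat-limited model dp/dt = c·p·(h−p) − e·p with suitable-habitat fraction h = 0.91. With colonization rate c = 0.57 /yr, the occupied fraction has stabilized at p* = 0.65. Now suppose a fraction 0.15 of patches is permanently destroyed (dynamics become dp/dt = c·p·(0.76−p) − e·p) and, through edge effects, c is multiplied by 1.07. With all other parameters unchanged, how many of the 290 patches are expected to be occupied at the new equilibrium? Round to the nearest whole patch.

150

Balance c(h−p*) = e gives e = 0.57×(0.91 − 0.65000) = 0.14820.
New p* = 0.76 − e/c = 0.76 − 0.14820/0.60990 = 0.51701.
Expected occupied = 290 × 0.51701 = 149.93 ≈ 150.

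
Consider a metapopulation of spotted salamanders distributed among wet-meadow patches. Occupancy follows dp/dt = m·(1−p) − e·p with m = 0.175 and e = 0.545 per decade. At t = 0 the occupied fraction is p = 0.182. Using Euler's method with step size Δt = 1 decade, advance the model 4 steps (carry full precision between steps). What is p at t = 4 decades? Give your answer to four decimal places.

Update rule: p ← p + [m·(1−p) − e·p]·Δt with Δt = 1.
  1  |  dp/dt·Δt = +0.043960  |  p_1 = 0.225960
  2  |  dp/dt·Δt = +0.012309  |  p_2 = 0.238269
  3  |  dp/dt·Δt = +0.003446  |  p_3 = 0.241715
  4  |  dp/dt·Δt = +0.000965  |  p_4 = 0.242680

0.2427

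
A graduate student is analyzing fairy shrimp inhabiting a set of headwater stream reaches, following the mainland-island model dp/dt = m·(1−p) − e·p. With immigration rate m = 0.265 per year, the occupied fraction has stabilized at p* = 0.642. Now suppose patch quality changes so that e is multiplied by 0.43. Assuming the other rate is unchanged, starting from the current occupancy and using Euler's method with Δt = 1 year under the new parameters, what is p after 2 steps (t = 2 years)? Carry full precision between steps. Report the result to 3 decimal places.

0.732

Balance m(1−p*) = e·p* gives e = m(1−p*)/p* = 0.265×0.35800/0.64200 = 0.14777.
Starting from p₀ = 0.64200; update p ← p + (dp/dt)·Δt with the new parameters.
t = 1: p = 0.64200 + (+0.05408) = 0.69608
t = 2: p = 0.69608 + (+0.03631) = 0.73239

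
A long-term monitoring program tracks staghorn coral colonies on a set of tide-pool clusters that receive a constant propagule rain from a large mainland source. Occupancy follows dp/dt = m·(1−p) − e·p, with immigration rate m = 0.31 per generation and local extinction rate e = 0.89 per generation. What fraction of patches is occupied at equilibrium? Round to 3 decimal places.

0.258

At equilibrium the propagule rain into empty patches balances local extinction: m(1−p*) = e·p*.
p* = m/(m+e) = 0.31/(0.31+0.89) = 0.31/1.2000 = 0.2583.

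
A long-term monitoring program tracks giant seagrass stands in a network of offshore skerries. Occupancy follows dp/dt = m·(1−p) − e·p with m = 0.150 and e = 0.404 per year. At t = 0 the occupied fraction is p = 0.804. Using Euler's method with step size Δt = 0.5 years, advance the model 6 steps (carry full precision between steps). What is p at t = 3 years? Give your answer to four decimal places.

Update rule: p ← p + [m·(1−p) − e·p]·Δt with Δt = 0.5.
step 1: Δp = -0.14771, p = 0.65629
step 2: Δp = -0.10679, p = 0.54950
step 3: Δp = -0.07721, p = 0.47229
step 4: Δp = -0.05582, p = 0.41646
step 5: Δp = -0.04036, p = 0.37610
step 6: Δp = -0.02918, p = 0.34692

0.3469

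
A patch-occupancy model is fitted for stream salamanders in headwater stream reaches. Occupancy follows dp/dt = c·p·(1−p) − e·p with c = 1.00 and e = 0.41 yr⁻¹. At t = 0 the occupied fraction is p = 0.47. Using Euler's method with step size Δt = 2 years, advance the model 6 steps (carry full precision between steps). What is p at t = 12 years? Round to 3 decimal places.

Update rule: p ← p + [c·p·(1−p) − e·p]·Δt with Δt = 2.
step 1: Δp = +0.11280, p = 0.58280
step 2: Δp = +0.00839, p = 0.59119
step 3: Δp = -0.00141, p = 0.58978
step 4: Δp = +0.00026, p = 0.59004
step 5: Δp = -0.00005, p = 0.58999
step 6: Δp = +0.00001, p = 0.59000

0.590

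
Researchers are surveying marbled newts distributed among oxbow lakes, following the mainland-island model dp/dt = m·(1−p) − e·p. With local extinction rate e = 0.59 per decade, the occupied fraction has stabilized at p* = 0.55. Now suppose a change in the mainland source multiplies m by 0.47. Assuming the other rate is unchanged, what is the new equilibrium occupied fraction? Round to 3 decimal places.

0.365

Balance m(1−p*) = e·p* gives m = e·p*/(1−p*) = 0.59×0.55000/0.45000 = 0.72111.
New p* = m/(m+e) = 0.33892/(0.33892+0.59000) = 0.36485.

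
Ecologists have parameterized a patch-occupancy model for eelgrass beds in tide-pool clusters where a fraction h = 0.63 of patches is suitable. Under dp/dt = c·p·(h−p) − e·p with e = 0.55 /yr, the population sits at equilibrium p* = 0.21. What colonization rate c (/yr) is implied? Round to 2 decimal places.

At equilibrium c(h−p*) = e, so c = e/(h−p*).
c = 0.55/(0.63 − 0.21) = 0.55/0.4200 = 1.3095.

1.31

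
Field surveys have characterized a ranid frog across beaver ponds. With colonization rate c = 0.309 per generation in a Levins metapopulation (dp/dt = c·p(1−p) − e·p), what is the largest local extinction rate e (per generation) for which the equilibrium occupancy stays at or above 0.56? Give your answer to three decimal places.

0.136

1 − e/c ≥ 0.56 ⇒ e ≤ c(1 − 0.56) = 0.309 × 0.4400.
e_max = 0.1360.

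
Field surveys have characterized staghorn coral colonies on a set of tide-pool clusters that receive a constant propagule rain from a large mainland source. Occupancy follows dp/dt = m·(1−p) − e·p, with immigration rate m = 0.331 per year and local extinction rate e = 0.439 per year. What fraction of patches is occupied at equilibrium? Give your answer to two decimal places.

0.43

Setting dp/dt = 0: m − m·p* = e·p*, so m = (m+e)·p*.
p* = m/(m+e) = 0.331/(0.331+0.439) = 0.331/0.7700 = 0.4299.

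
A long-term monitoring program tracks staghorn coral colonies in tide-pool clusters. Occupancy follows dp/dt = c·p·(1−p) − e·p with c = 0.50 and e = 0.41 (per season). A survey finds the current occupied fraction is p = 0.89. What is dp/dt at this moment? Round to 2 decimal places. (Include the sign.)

-0.32

Colonization term: c·p·(1−p) = 0.50×0.89×0.1100 = 0.04895.
Extinction term: e·p = 0.36490.
dp/dt = 0.04895 − 0.36490 = -0.31595.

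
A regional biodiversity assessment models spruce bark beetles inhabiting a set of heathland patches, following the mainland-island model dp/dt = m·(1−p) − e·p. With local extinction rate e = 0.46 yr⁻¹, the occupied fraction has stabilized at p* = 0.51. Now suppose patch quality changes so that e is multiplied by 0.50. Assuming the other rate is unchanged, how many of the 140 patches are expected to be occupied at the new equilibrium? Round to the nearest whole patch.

Balance m(1−p*) = e·p* gives m = e·p*/(1−p*) = 0.46×0.51000/0.49000 = 0.47878.
New p* = m/(m+e) = 0.47878/(0.47878+0.23000) = 0.67550.
Expected occupied = 140 × 0.67550 = 94.57 ≈ 95.

95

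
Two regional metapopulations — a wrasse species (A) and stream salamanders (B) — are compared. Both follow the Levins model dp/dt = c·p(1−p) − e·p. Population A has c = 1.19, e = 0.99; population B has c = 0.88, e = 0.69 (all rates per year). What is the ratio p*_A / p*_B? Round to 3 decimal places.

A: p*_A = 1 − 0.99/1.19 = 0.1681.
B: p*_B = 1 − 0.69/0.88 = 0.2159.
p*_A / p*_B = 0.1681/0.2159 = 0.7784.

0.778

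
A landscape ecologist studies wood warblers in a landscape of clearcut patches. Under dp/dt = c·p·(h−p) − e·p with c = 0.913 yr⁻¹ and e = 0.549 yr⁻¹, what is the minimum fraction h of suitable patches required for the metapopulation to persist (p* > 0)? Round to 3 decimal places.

0.601

p* = h − e/c is positive only when h > e/c.
h_min = e/c = 0.549/0.913 = 0.6013.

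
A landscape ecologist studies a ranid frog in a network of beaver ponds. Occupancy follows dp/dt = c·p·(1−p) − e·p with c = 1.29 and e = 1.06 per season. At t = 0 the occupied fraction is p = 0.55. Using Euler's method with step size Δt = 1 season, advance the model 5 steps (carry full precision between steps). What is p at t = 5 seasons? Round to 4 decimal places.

0.2023

Update rule: p ← p + [c·p·(1−p) − e·p]·Δt with Δt = 1.
p: 0.55000 → 0.28628  (Δp = -0.26373)
p: 0.28628 → 0.24640  (Δp = -0.03988)
p: 0.24640 → 0.22475  (Δp = -0.02165)
p: 0.22475 → 0.21128  (Δp = -0.01347)
p: 0.21128 → 0.20229  (Δp = -0.00899)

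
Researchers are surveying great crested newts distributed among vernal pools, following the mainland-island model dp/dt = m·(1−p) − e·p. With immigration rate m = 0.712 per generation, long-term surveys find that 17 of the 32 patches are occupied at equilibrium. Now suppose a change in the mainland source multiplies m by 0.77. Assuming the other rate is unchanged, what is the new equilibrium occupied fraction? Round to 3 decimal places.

Observed p* = 17/32 = 0.53125.
Balance m(1−p*) = e·p* gives e = m(1−p*)/p* = 0.712×0.46875/0.53125 = 0.62824.
New p* = m/(m+e) = 0.54824/(0.54824+0.62824) = 0.46600.

0.466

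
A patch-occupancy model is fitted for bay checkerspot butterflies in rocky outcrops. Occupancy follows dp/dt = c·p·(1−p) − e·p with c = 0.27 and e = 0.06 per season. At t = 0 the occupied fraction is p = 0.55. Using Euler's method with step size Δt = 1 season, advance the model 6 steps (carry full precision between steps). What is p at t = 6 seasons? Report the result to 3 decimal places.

Update rule: p ← p + [c·p·(1−p) − e·p]·Δt with Δt = 1.
t = 1: p = 0.55000 + (+0.03383) = 0.58383
t = 2: p = 0.58383 + (+0.03057) = 0.61440
t = 3: p = 0.61440 + (+0.02710) = 0.64150
t = 4: p = 0.64150 + (+0.02360) = 0.66510
t = 5: p = 0.66510 + (+0.02023) = 0.68534
t = 6: p = 0.68534 + (+0.01711) = 0.70244

0.702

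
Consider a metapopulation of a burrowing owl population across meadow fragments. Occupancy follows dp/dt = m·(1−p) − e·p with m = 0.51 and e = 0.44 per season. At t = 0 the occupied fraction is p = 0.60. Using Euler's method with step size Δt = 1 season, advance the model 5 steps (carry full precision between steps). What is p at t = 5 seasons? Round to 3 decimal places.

0.537

Update rule: p ← p + [m·(1−p) − e·p]·Δt with Δt = 1.
  1  |  dp/dt·Δt = -0.060000  |  p_1 = 0.540000
  2  |  dp/dt·Δt = -0.003000  |  p_2 = 0.537000
  3  |  dp/dt·Δt = -0.000150  |  p_3 = 0.536850
  4  |  dp/dt·Δt = -0.000008  |  p_4 = 0.536843
  5  |  dp/dt·Δt = -0.000000  |  p_5 = 0.536842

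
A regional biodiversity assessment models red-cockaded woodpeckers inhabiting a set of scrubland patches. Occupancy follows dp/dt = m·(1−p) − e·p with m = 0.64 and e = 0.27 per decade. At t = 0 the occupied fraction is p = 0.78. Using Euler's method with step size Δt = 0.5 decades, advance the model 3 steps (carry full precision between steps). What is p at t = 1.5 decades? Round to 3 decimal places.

Update rule: p ← p + [m·(1−p) − e·p]·Δt with Δt = 0.5.
t = 0.5: p = 0.78000 + (-0.03490) = 0.74510
t = 1: p = 0.74510 + (-0.01902) = 0.72608
t = 1.5: p = 0.72608 + (-0.01037) = 0.71571

0.716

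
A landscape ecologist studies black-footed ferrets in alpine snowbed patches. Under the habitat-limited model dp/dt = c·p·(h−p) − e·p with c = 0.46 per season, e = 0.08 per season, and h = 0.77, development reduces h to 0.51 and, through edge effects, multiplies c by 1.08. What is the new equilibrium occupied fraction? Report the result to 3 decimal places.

0.349

Before: p* = h − e/c = 0.77 − 0.08/0.46 = 0.77 − 0.1739 = 0.5961.
After: c = 0.4968, e = 0.08, h = 0.51; p* = 0.51 − 0.08/0.4968 = 0.3490.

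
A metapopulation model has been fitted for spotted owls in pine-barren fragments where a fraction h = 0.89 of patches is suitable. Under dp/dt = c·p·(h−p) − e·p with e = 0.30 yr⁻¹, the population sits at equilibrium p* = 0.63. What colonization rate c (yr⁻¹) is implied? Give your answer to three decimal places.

At equilibrium c(h−p*) = e, so c = e/(h−p*).
c = 0.30/(0.89 − 0.63) = 0.30/0.2600 = 1.1538.

1.154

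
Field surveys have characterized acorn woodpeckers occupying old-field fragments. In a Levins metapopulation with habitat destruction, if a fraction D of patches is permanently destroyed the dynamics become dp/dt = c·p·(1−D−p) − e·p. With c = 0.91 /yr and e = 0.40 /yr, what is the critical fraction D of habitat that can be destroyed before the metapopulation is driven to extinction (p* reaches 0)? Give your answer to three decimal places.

The nontrivial equilibrium is p* = (1−D) − e/c; extinction occurs when this hits zero.
So D_crit = 1 − e/c = 1 − 0.40/0.91 = 1 − 0.4396 = 0.5604.
This equals the undisturbed p*, a classic result of Lande's extension.

0.560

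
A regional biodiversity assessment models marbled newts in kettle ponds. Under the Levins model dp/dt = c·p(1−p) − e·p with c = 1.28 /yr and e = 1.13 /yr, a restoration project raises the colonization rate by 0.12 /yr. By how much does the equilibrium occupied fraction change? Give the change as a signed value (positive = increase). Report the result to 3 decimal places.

0.076

Before: p* = 1 − 1.13/1.28 = 0.1172.
After the change, c = 1.4, e = 1.13, so p* = 1 − 1.13/1.4 = 0.1929.
Δp* = 0.1929 − 0.1172 = +0.0757.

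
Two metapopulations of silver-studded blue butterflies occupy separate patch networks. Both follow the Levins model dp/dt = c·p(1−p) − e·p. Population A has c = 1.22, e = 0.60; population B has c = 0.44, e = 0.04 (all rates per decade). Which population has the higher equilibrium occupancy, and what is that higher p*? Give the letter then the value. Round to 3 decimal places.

B, 0.909

A: p*_A = 1 − 0.60/1.22 = 0.5082.
B: p*_B = 1 − 0.04/0.44 = 0.9091.
B is higher at 0.9091.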